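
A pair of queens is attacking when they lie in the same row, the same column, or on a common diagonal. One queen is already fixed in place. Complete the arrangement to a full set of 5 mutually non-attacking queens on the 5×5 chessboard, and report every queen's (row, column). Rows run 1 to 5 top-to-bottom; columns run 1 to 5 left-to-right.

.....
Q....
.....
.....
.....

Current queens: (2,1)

(1,3) (2,1) (3,4) (4,2) (5,5)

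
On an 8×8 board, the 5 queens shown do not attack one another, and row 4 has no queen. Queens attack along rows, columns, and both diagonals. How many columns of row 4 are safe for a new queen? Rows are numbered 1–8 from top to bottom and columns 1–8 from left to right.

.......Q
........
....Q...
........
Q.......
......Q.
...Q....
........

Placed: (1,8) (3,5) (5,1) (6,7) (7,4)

1

(1,8) attacks row 4 at column 8 and diagonals 5.
(3,5) attacks row 4 at column 5 and diagonals 4, 6.
(5,1) attacks row 4 at column 1 and diagonals 2.
(6,7) attacks row 4 at column 7 and diagonals 5.
(7,4) attacks row 4 at column 4 and diagonals 1, 7.
Attacked columns: {1, 2, 4, 5, 6, 7, 8}. Safe: {3}.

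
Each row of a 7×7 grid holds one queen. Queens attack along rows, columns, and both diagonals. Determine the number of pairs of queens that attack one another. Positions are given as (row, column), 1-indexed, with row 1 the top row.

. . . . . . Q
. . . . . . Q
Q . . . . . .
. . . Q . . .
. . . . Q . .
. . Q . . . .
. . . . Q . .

Same column: (1,7)–(2,7) (column 7); (5,5)–(7,5) (column 5).
Same diagonal: (1,7)–(4,4) (|1−4| = |7−4| = 3); (2,7)–(6,3) (|2−6| = |7−3| = 4); (3,1)–(7,5) (|3−7| = |1−5| = 4); (4,4)–(5,5) (|4−5| = |4−5| = 1).
Total attacking pairs: 6.

6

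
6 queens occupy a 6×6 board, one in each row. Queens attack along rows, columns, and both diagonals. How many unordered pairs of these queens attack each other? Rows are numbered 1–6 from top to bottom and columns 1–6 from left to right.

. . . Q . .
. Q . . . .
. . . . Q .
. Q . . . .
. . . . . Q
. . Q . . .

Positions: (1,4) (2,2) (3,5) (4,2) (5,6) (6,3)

1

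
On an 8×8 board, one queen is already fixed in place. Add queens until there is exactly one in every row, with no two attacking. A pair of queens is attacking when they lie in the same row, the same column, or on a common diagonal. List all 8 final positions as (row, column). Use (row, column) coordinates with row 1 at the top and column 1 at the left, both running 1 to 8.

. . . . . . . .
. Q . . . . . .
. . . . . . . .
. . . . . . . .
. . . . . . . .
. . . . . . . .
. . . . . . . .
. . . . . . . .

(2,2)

Row 1: attacked by (2,2)→{1,2,3}. Safe: 4, 5, 6, 7, 8. Place at column 4.
Row 3: attacked by (1,4)→{2,4,6}; (2,2)→{1,2,3}. Safe: 5, 7, 8. Place at column 8.
Row 4: attacked by (1,4)→{1,4,7}; (2,2)→{2,4}; (3,8)→{7,8}. Safe: 3, 5, 6. Place at column 6.
Row 5: attacked by (1,4)→{4,8}; (2,2)→{2,5}; (3,8)→{6,8}; (4,6)→{5,6,7}. Safe: 1, 3. Place at column 1.
Row 6: attacked by (1,4)→{4}; (2,2)→{2,6}; (3,8)→{5,8}; (4,6)→{4,6,8}; (5,1)→{1,2}. Safe: 3, 7. Place at column 3.
Row 7: attacked by (1,4)→{4}; (2,2)→{2,7}; (3,8)→{4,8}; (4,6)→{3,6}; (5,1)→{1,3}; (6,3)→{2,3,4}. Safe: 5. Place at column 5.
Row 8: attacked by (1,4)→{4}; (2,2)→{2,8}; (3,8)→{3,8}; (4,6)→{2,6}; (5,1)→{1,4}; (6,3)→{1,3,5}; (7,5)→{4,5,6}. Safe: 7. Place at column 7.
Columns [4, 2, 8, 6, 1, 3, 5, 7], r−c [-3, 0, -5, -2, 4, 3, 2, 1], r+c [5, 4, 11, 10, 6, 9, 12, 15] are all distinct, so no two queens attack.

(1,4) (2,2) (3,8) (4,6) (5,1) (6,3) (7,5) (8,7)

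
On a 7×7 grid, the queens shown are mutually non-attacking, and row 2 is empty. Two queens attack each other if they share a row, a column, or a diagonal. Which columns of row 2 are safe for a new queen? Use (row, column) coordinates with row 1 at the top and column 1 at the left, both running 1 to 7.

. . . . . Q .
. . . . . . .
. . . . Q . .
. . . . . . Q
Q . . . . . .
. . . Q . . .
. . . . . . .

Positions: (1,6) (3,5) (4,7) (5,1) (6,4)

(1,6) attacks row 2 at column 6 and diagonals 5, 7.
(3,5) attacks row 2 at column 5 and diagonals 4, 6.
(4,7) attacks row 2 at column 7 and diagonals 5.
(5,1) attacks row 2 at column 1 and diagonals 4.
(6,4) attacks row 2 at column 4.
Attacked columns: {1, 4, 5, 6, 7}. Safe: {2, 3}.

columns 2, 3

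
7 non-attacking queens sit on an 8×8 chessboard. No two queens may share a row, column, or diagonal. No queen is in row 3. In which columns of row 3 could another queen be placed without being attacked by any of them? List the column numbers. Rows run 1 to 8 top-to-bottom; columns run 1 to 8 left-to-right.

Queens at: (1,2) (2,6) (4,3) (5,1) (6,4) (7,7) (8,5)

columns 8

(1,2) attacks row 3 at column 2 and diagonals 4.
(2,6) attacks row 3 at column 6 and diagonals 5, 7.
(4,3) attacks row 3 at column 3 and diagonals 2, 4.
(5,1) attacks row 3 at column 1 and diagonals 3.
(6,4) attacks row 3 at column 4 and diagonals 1, 7.
(7,7) attacks row 3 at column 7 and diagonals 3.
(8,5) attacks row 3 at column 5.
Attacked columns: {1, 2, 3, 4, 5, 6, 7}. Safe: {8}.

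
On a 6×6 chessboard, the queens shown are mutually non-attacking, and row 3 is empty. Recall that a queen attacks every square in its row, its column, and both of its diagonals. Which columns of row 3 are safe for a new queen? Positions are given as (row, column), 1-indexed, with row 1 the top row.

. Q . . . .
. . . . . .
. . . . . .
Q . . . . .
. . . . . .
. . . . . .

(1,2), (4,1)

(1,2) attacks row 3 at column 2 and diagonals 4.
(4,1) attacks row 3 at column 1 and diagonals 2.
Attacked columns: {1, 2, 4}. Safe: {3, 5, 6}.

columns 3, 5, 6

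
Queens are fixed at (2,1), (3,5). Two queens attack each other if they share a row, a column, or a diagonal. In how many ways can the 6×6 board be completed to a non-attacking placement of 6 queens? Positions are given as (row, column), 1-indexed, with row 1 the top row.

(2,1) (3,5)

Branch on row 1: col 4 → 1; col 6 → 0.
Sum: 1 + 0 = 1.

1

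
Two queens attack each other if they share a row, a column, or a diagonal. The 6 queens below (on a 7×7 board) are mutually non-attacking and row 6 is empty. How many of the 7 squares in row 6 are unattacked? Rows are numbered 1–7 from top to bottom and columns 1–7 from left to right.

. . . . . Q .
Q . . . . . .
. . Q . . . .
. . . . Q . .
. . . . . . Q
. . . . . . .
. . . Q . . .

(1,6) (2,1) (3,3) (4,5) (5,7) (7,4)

(1,6) attacks row 6 at column 6 and diagonals 1.
(2,1) attacks row 6 at column 1 and diagonals 5.
(3,3) attacks row 6 at column 3 and diagonals 6.
(4,5) attacks row 6 at column 5 and diagonals 3, 7.
(5,7) attacks row 6 at column 7 and diagonals 6.
(7,4) attacks row 6 at column 4 and diagonals 3, 5.
Attacked columns: {1, 3, 4, 5, 6, 7}. Safe: {2}.

1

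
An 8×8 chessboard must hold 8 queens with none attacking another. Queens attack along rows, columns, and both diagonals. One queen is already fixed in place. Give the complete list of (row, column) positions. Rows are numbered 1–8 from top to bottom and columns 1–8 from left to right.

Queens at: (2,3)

(1,7) (2,3) (3,1) (4,6) (5,8) (6,5) (7,2) (8,4)

Row 1: attacked by (2,3)→{2,3,4}. Safe: 1, 5, 6, 7, 8. Place at column 7.
Row 3: attacked by (1,7)→{5,7}; (2,3)→{2,3,4}. Safe: 1, 6, 8. Place at column 1.
Row 4: attacked by (1,7)→{4,7}; (2,3)→{1,3,5}; (3,1)→{1,2}. Safe: 6, 8. Place at column 6.
Row 5: attacked by (1,7)→{3,7}; (2,3)→{3,6}; (3,1)→{1,3}; (4,6)→{5,6,7}. Safe: 2, 4, 8. Place at column 8.
Row 6: attacked by (1,7)→{2,7}; (2,3)→{3,7}; (3,1)→{1,4}; (4,6)→{4,6,8}; (5,8)→{7,8}. Safe: 5. Place at column 5.
Row 7: attacked by (1,7)→{1,7}; (2,3)→{3,8}; (3,1)→{1,5}; (4,6)→{3,6}; (5,8)→{6,8}; (6,5)→{4,5,6}. Safe: 2. Place at column 2.
Row 8: attacked by (1,7)→{7}; (2,3)→{3}; (3,1)→{1,6}; (4,6)→{2,6}; (5,8)→{5,8}; (6,5)→{3,5,7}; (7,2)→{1,2,3}. Safe: 4. Place at column 4.
Columns [7, 3, 1, 6, 8, 5, 2, 4], r−c [-6, -1, 2, -2, -3, 1, 5, 4], r+c [8, 5, 4, 10, 13, 11, 9, 12] are all distinct, so no two queens attack.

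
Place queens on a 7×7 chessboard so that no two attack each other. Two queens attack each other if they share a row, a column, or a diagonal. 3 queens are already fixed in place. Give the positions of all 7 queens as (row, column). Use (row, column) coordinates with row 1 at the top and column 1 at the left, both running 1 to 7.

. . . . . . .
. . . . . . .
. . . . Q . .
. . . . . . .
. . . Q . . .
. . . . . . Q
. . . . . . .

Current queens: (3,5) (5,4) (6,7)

(1,6) (2,2) (3,5) (4,1) (5,4) (6,7) (7,3)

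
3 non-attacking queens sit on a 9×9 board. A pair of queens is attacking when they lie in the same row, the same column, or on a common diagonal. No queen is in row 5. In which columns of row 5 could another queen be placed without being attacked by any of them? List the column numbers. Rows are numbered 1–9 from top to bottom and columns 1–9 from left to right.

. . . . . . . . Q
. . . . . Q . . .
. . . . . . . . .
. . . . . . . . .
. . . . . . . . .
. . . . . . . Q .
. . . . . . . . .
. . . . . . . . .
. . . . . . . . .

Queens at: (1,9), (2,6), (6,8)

columns 1, 2, 4

(1,9) attacks row 5 at column 9 and diagonals 5.
(2,6) attacks row 5 at column 6 and diagonals 3, 9.
(6,8) attacks row 5 at column 8 and diagonals 7, 9.
Attacked columns: {3, 5, 6, 7, 8, 9}. Safe: {1, 2, 4}.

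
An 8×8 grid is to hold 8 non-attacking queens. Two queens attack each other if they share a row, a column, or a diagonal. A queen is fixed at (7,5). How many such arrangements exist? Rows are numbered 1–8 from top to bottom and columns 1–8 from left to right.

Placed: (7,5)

8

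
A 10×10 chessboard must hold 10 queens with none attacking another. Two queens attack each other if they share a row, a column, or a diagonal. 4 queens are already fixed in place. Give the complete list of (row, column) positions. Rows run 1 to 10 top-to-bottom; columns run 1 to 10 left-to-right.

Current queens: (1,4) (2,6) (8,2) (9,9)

Row 3: attacked by (1,4)→{2,4,6}; (2,6)→{5,6,7}; (8,2)→{2,7}; (9,9)→{3,9}. Safe: 1, 8, 10. Place at column 10.
Row 4: attacked by (1,4)→{1,4,7}; (2,6)→{4,6,8}; (3,10)→{9,10}; (8,2)→{2,6}; (9,9)→{4,9}. Safe: 3, 5. Place at column 3.
Row 5: attacked by (1,4)→{4,8}; (2,6)→{3,6,9}; (3,10)→{8,10}; (4,3)→{2,3,4}; (8,2)→{2,5}; (9,9)→{5,9}. Safe: 1, 7. Place at column 1.
Row 6: attacked by (1,4)→{4,9}; (2,6)→{2,6,10}; (3,10)→{7,10}; (4,3)→{1,3,5}; (5,1)→{1,2}; (8,2)→{2,4}; (9,9)→{6,9}. Safe: 8. Place at column 8.
Row 7: attacked by (1,4)→{4,10}; (2,6)→{1,6}; (3,10)→{6,10}; (4,3)→{3,6}; (5,1)→{1,3}; (6,8)→{7,8,9}; (8,2)→{1,2,3}; (9,9)→{7,9}. Safe: 5. Place at column 5.
Row 10: attacked by (1,4)→{4}; (2,6)→{6}; (3,10)→{3,10}; (4,3)→{3,9}; (5,1)→{1,6}; (6,8)→{4,8}; (7,5)→{2,5,8}; (8,2)→{2,4}; (9,9)→{8,9,10}. Safe: 7. Place at column 7.
Columns [4, 6, 10, 3, 1, 8, 5, 2, 9, 7], r−c [-3, -4, -7, 1, 4, -2, 2, 6, 0, 3], r+c [5, 8, 13, 7, 6, 14, 12, 10, 18, 17] are all distinct, so no two queens attack.

(1,4) (2,6) (3,10) (4,3) (5,1) (6,8) (7,5) (8,2) (9,9) (10,7)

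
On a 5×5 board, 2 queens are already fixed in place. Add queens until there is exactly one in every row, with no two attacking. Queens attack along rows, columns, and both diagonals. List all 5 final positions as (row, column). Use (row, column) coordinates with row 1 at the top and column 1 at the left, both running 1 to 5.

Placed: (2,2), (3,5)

Row 1: attacked by (2,2)→{1,2,3}; (3,5)→{3,5}. Safe: 4. Place at column 4.
Row 4: attacked by (1,4)→{1,4}; (2,2)→{2,4}; (3,5)→{4,5}. Safe: 3. Place at column 3.
Row 5: attacked by (1,4)→{4}; (2,2)→{2,5}; (3,5)→{3,5}; (4,3)→{2,3,4}. Safe: 1. Place at column 1.
Columns [4, 2, 5, 3, 1], r−c [-3, 0, -2, 1, 4], r+c [5, 4, 8, 7, 6] are all distinct, so no two queens attack.

(1,4) (2,2) (3,5) (4,3) (5,1)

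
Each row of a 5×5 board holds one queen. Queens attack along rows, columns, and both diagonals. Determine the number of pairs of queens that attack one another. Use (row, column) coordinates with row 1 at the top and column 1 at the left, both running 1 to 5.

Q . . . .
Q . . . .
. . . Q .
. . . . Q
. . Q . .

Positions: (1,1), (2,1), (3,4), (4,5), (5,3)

Same column: (1,1)–(2,1) (column 1).
Same diagonal: (3,4)–(4,5) (|3−4| = |4−5| = 1).
Total attacking pairs: 2.

2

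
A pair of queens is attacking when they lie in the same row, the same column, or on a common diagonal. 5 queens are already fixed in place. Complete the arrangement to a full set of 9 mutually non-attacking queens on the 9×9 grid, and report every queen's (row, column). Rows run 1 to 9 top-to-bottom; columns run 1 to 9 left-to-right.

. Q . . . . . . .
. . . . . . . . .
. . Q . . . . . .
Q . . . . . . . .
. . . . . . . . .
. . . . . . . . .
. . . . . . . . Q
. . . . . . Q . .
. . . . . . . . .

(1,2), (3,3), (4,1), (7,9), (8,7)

Row 2: attacked by (1,2)→{1,2,3}; (3,3)→{2,3,4}; (4,1)→{1,3}; (7,9)→{4,9}; (8,7)→{1,7}. Safe: 5, 6, 8. Place at column 6.
Row 5: attacked by (1,2)→{2,6}; (2,6)→{3,6,9}; (3,3)→{1,3,5}; (4,1)→{1,2}; (7,9)→{7,9}; (8,7)→{4,7}. Safe: 8. Place at column 8.
Row 6: attacked by (1,2)→{2,7}; (2,6)→{2,6}; (3,3)→{3,6}; (4,1)→{1,3}; (5,8)→{7,8,9}; (7,9)→{8,9}; (8,7)→{5,7,9}. Safe: 4. Place at column 4.
Row 9: attacked by (1,2)→{2}; (2,6)→{6}; (3,3)→{3,9}; (4,1)→{1,6}; (5,8)→{4,8}; (6,4)→{1,4,7}; (7,9)→{7,9}; (8,7)→{6,7,8}. Safe: 5. Place at column 5.
Columns [2, 6, 3, 1, 8, 4, 9, 7, 5], r−c [-1, -4, 0, 3, -3, 2, -2, 1, 4], r+c [3, 8, 6, 5, 13, 10, 16, 15, 14] are all distinct, so no two queens attack.

(1,2) (2,6) (3,3) (4,1) (5,8) (6,4) (7,9) (8,7) (9,5)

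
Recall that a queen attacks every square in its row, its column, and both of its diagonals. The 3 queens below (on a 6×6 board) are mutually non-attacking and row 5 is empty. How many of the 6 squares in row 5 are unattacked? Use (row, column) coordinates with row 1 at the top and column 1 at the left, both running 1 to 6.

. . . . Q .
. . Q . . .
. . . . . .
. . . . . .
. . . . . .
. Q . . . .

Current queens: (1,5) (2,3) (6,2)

(1,5) attacks row 5 at column 5 and diagonals 1.
(2,3) attacks row 5 at column 3 and diagonals 6.
(6,2) attacks row 5 at column 2 and diagonals 1, 3.
Attacked columns: {1, 2, 3, 5, 6}. Safe: {4}.

1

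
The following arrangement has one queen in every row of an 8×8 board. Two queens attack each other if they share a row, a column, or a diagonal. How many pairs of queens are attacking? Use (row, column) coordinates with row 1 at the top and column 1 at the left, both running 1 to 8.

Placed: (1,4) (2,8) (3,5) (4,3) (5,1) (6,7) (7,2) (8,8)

Same column: (2,8)–(8,8) (column 8).
Total attacking pairs: 1.

1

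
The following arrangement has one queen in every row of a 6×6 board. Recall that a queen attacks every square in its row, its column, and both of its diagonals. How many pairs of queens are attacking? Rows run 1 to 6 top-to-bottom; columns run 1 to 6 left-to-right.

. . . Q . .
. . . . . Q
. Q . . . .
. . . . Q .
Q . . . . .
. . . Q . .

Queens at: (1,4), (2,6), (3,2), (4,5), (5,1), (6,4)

2

Same column: (1,4)–(6,4) (column 4).
Same diagonal: (1,4)–(3,2) (|1−3| = |4−2| = 2).
Total attacking pairs: 2.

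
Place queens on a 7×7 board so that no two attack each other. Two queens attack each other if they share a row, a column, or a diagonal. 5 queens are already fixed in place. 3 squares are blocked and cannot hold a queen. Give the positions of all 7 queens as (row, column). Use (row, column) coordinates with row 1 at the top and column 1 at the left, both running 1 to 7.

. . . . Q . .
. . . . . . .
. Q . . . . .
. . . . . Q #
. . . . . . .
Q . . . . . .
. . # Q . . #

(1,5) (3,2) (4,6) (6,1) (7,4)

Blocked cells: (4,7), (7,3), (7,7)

Row 2: attacked by (1,5)→{4,5,6}; (3,2)→{1,2,3}; (4,6)→{4,6}; (6,1)→{1,5}; (7,4)→{4}. Safe: 7. Place at column 7.
Row 5: attacked by (1,5)→{1,5}; (2,7)→{4,7}; (3,2)→{2,4}; (4,6)→{5,6,7}; (6,1)→{1,2}; (7,4)→{2,4,6}. Safe: 3. Place at column 3.
Columns [5, 7, 2, 6, 3, 1, 4], r−c [-4, -5, 1, -2, 2, 5, 3], r+c [6, 9, 5, 10, 8, 7, 11] are all distinct, so no two queens attack.

(1,5) (2,7) (3,2) (4,6) (5,3) (6,1) (7,4)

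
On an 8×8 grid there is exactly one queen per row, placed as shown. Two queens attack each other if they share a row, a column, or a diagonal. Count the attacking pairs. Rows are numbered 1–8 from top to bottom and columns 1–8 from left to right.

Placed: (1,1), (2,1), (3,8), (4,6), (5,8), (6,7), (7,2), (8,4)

Same column: (1,1)–(2,1) (column 1); (3,8)–(5,8) (column 8).
Same diagonal: (5,8)–(6,7) (|5−6| = |8−7| = 1).
Total attacking pairs: 3.

3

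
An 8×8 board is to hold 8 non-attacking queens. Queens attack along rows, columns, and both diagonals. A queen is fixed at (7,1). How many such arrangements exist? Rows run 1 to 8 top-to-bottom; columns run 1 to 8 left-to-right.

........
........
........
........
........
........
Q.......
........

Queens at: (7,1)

8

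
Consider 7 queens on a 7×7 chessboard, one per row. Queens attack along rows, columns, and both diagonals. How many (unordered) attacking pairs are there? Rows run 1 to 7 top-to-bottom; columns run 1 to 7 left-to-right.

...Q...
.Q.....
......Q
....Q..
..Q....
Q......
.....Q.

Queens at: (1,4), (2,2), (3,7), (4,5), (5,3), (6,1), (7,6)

All columns are distinct and no two queens satisfy |Δrow| = |Δcol|, so no pair attacks.

0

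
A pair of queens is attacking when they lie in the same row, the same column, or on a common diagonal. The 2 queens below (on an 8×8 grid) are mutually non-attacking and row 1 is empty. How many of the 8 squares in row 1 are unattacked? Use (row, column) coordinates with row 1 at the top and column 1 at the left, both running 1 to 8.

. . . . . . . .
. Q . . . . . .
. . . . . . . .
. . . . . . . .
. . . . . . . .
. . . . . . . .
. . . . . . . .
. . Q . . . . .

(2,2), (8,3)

5

(2,2) attacks row 1 at column 2 and diagonals 1, 3.
(8,3) attacks row 1 at column 3.
Attacked columns: {1, 2, 3}. Safe: {4, 5, 6, 7, 8}.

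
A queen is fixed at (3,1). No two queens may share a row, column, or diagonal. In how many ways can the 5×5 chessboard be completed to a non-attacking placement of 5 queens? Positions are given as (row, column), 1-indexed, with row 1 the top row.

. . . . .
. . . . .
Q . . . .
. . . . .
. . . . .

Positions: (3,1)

2

Branch on row 1: col 2 → 1; col 4 → 0; col 5 → 1.
Sum: 1 + 0 + 1 = 2.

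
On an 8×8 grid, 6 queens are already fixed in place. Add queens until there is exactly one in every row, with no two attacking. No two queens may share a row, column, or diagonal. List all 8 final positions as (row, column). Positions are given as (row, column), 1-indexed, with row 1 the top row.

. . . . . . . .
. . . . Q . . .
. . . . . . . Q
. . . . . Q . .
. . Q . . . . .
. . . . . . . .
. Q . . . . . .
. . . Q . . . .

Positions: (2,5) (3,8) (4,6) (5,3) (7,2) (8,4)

(1,1) (2,5) (3,8) (4,6) (5,3) (6,7) (7,2) (8,4)

Row 1: attacked by (2,5)→{4,5,6}; (3,8)→{6,8}; (4,6)→{3,6}; (5,3)→{3,7}; (7,2)→{2,8}; (8,4)→{4}. Safe: 1. Place at column 1.
Row 6: attacked by (1,1)→{1,6}; (2,5)→{1,5}; (3,8)→{5,8}; (4,6)→{4,6,8}; (5,3)→{2,3,4}; (7,2)→{1,2,3}; (8,4)→{2,4,6}. Safe: 7. Place at column 7.
Columns [1, 5, 8, 6, 3, 7, 2, 4], r−c [0, -3, -5, -2, 2, -1, 5, 4], r+c [2, 7, 11, 10, 8, 13, 9, 12] are all distinct, so no two queens attack.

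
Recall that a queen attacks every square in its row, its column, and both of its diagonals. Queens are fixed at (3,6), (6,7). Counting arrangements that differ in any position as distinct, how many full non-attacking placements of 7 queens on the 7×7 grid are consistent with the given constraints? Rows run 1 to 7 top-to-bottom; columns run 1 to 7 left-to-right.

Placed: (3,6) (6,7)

Branch on row 1: col 1 → 0; col 3 → 2; col 5 → 1.
Sum: 0 + 2 + 1 = 3.

3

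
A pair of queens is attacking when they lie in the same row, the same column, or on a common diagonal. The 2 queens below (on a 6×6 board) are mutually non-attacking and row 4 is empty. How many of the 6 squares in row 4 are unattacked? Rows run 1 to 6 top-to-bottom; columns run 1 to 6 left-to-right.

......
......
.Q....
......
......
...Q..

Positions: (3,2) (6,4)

1

(3,2) attacks row 4 at column 2 and diagonals 1, 3.
(6,4) attacks row 4 at column 4 and diagonals 2, 6.
Attacked columns: {1, 2, 3, 4, 6}. Safe: {5}.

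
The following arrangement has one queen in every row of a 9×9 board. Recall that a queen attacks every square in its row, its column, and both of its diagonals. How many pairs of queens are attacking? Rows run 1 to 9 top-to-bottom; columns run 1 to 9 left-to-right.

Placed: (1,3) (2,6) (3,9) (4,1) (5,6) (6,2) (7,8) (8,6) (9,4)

Same column: (2,6)–(5,6) (column 6); (2,6)–(8,6) (column 6); (5,6)–(8,6) (column 6).
Same diagonal: (2,6)–(6,2) (|2−6| = |6−2| = 4); (5,6)–(7,8) (|5−7| = |6−8| = 2).
Total attacking pairs: 5.

5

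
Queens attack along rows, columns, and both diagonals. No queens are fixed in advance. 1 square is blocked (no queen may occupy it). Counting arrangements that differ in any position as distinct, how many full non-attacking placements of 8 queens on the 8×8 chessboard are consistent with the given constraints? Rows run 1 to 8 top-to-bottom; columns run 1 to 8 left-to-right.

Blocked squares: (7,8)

Branch on row 1: col 1 → 4; col 2 → 8; col 3 → 13; col 4 → 17; col 5 → 16; col 6 → 15; col 7 → 7; col 8 → 4.
Sum: 4 + 8 + 13 + 17 + 16 + 15 + 7 + 4 = 84.

84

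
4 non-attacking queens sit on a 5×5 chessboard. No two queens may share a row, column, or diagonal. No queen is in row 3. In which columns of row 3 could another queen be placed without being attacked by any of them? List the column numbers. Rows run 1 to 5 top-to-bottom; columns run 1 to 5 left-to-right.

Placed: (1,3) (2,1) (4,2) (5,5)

(1,3) attacks row 3 at column 3 and diagonals 1, 5.
(2,1) attacks row 3 at column 1 and diagonals 2.
(4,2) attacks row 3 at column 2 and diagonals 1, 3.
(5,5) attacks row 3 at column 5 and diagonals 3.
Attacked columns: {1, 2, 3, 5}. Safe: {4}.

columns 4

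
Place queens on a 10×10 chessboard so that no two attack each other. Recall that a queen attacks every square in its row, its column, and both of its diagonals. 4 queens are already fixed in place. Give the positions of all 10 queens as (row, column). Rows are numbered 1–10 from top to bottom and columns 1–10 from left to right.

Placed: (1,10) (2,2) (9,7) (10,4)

Row 3: attacked by (1,10)→{8,10}; (2,2)→{1,2,3}; (9,7)→{1,7}; (10,4)→{4}. Safe: 5, 6, 9. Place at column 5.
Row 4: attacked by (1,10)→{7,10}; (2,2)→{2,4}; (3,5)→{4,5,6}; (9,7)→{2,7}; (10,4)→{4,10}. Safe: 1, 3, 8, 9. Place at column 8.
Row 5: attacked by (1,10)→{6,10}; (2,2)→{2,5}; (3,5)→{3,5,7}; (4,8)→{7,8,9}; (9,7)→{3,7}; (10,4)→{4,9}. Safe: 1. Place at column 1.
Row 6: attacked by (1,10)→{5,10}; (2,2)→{2,6}; (3,5)→{2,5,8}; (4,8)→{6,8,10}; (5,1)→{1,2}; (9,7)→{4,7,10}; (10,4)→{4,8}. Safe: 3, 9. Place at column 3.
Row 7: attacked by (1,10)→{4,10}; (2,2)→{2,7}; (3,5)→{1,5,9}; (4,8)→{5,8}; (5,1)→{1,3}; (6,3)→{2,3,4}; (9,7)→{5,7,9}; (10,4)→{1,4,7}. Safe: 6. Place at column 6.
Row 8: attacked by (1,10)→{3,10}; (2,2)→{2,8}; (3,5)→{5,10}; (4,8)→{4,8}; (5,1)→{1,4}; (6,3)→{1,3,5}; (7,6)→{5,6,7}; (9,7)→{6,7,8}; (10,4)→{2,4,6}. Safe: 9. Place at column 9.
Columns [10, 2, 5, 8, 1, 3, 6, 9, 7, 4], r−c [-9, 0, -2, -4, 4, 3, 1, -1, 2, 6], r+c [11, 4, 8, 12, 6, 9, 13, 17, 16, 14] are all distinct, so no two queens attack.

(1,10) (2,2) (3,5) (4,8) (5,1) (6,3) (7,6) (8,9) (9,7) (10,4)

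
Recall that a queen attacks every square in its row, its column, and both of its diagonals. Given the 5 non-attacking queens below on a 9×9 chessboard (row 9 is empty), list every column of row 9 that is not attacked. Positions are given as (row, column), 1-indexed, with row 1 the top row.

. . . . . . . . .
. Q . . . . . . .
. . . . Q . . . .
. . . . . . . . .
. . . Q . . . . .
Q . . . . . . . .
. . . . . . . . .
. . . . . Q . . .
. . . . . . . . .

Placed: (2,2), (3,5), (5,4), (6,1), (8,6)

columns 3

(2,2) attacks row 9 at column 2 and diagonals 9.
(3,5) attacks row 9 at column 5.
(5,4) attacks row 9 at column 4 and diagonals 8.
(6,1) attacks row 9 at column 1 and diagonals 4.
(8,6) attacks row 9 at column 6 and diagonals 5, 7.
Attacked columns: {1, 2, 4, 5, 6, 7, 8, 9}. Safe: {3}.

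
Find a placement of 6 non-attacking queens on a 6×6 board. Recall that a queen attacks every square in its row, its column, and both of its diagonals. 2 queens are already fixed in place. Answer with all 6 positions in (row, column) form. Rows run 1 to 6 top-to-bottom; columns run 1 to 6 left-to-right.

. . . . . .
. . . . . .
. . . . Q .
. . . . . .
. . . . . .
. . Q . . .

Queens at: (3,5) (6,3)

Row 1: attacked by (3,5)→{3,5}; (6,3)→{3}. Safe: 1, 2, 4, 6. Place at column 4.
Row 2: attacked by (1,4)→{3,4,5}; (3,5)→{4,5,6}; (6,3)→{3}. Safe: 1, 2. Place at column 1.
Row 4: attacked by (1,4)→{1,4}; (2,1)→{1,3}; (3,5)→{4,5,6}; (6,3)→{1,3,5}. Safe: 2. Place at column 2.
Row 5: attacked by (1,4)→{4}; (2,1)→{1,4}; (3,5)→{3,5}; (4,2)→{1,2,3}; (6,3)→{2,3,4}. Safe: 6. Place at column 6.
Columns [4, 1, 5, 2, 6, 3], r−c [-3, 1, -2, 2, -1, 3], r+c [5, 3, 8, 6, 11, 9] are all distinct, so no two queens attack.

(1,4) (2,1) (3,5) (4,2) (5,6) (6,3)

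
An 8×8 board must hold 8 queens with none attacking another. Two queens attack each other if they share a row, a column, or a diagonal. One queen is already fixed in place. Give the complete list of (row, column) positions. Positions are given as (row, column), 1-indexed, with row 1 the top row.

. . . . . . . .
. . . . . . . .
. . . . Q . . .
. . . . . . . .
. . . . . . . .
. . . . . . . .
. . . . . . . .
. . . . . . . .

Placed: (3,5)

(1,2) (2,7) (3,5) (4,8) (5,1) (6,4) (7,6) (8,3)

Row 1: attacked by (3,5)→{3,5,7}. Safe: 1, 2, 4, 6, 8. Place at column 2.
Row 2: attacked by (1,2)→{1,2,3}; (3,5)→{4,5,6}. Safe: 7, 8. Place at column 7.
Row 4: attacked by (1,2)→{2,5}; (2,7)→{5,7}; (3,5)→{4,5,6}. Safe: 1, 3, 8. Place at column 8.
Row 5: attacked by (1,2)→{2,6}; (2,7)→{4,7}; (3,5)→{3,5,7}; (4,8)→{7,8}. Safe: 1. Place at column 1.
Row 6: attacked by (1,2)→{2,7}; (2,7)→{3,7}; (3,5)→{2,5,8}; (4,8)→{6,8}; (5,1)→{1,2}. Safe: 4. Place at column 4.
Row 7: attacked by (1,2)→{2,8}; (2,7)→{2,7}; (3,5)→{1,5}; (4,8)→{5,8}; (5,1)→{1,3}; (6,4)→{3,4,5}. Safe: 6. Place at column 6.
Row 8: attacked by (1,2)→{2}; (2,7)→{1,7}; (3,5)→{5}; (4,8)→{4,8}; (5,1)→{1,4}; (6,4)→{2,4,6}; (7,6)→{5,6,7}. Safe: 3. Place at column 3.
Columns [2, 7, 5, 8, 1, 4, 6, 3], r−c [-1, -5, -2, -4, 4, 2, 1, 5], r+c [3, 9, 8, 12, 6, 10, 13, 11] are all distinct, so no two queens attack.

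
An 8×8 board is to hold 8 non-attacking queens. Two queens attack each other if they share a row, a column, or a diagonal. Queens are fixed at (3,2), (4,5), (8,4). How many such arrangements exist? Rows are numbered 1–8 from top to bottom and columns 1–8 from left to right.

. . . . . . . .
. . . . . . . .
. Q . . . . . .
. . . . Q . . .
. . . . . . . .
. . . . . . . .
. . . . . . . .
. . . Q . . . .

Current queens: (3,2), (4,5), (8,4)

Branch on row 1: col 1 → 0; col 3 → 1; col 6 → 0; col 7 → 0.
Sum: 0 + 1 + 0 + 0 = 1.

1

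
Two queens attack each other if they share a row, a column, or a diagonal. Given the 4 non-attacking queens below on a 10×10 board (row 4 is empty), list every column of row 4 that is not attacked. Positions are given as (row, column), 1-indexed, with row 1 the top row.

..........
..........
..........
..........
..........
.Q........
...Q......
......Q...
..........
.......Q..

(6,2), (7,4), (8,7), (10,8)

columns 5, 6, 9, 10

(6,2) attacks row 4 at column 2 and diagonals 4.
(7,4) attacks row 4 at column 4 and diagonals 1, 7.
(8,7) attacks row 4 at column 7 and diagonals 3.
(10,8) attacks row 4 at column 8 and diagonals 2.
Attacked columns: {1, 2, 3, 4, 7, 8}. Safe: {5, 6, 9, 10}.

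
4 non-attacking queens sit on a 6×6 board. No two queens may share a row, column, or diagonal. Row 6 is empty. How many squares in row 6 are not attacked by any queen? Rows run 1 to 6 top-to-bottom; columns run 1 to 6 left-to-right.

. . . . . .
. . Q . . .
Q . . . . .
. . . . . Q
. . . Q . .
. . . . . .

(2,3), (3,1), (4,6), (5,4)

1

(2,3) attacks row 6 at column 3.
(3,1) attacks row 6 at column 1 and diagonals 4.
(4,6) attacks row 6 at column 6 and diagonals 4.
(5,4) attacks row 6 at column 4 and diagonals 3, 5.
Attacked columns: {1, 3, 4, 5, 6}. Safe: {2}.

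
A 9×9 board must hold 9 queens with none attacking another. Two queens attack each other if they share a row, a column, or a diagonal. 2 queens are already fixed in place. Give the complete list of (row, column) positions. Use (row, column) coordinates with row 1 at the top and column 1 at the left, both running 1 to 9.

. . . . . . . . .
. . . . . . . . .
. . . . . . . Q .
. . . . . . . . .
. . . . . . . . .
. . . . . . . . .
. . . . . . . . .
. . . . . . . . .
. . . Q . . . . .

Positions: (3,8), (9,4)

(1,1) (2,3) (3,8) (4,6) (5,9) (6,2) (7,5) (8,7) (9,4)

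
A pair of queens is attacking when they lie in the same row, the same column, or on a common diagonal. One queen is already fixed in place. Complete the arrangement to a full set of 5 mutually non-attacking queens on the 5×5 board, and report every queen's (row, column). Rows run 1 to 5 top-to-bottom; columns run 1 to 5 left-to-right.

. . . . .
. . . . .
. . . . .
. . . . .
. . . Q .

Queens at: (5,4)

Row 1: attacked by (5,4)→{4}. Safe: 1, 2, 3, 5. Place at column 1.
Row 2: attacked by (1,1)→{1,2}; (5,4)→{1,4}. Safe: 3, 5. Place at column 3.
Row 3: attacked by (1,1)→{1,3}; (2,3)→{2,3,4}; (5,4)→{2,4}. Safe: 5. Place at column 5.
Row 4: attacked by (1,1)→{1,4}; (2,3)→{1,3,5}; (3,5)→{4,5}; (5,4)→{3,4,5}. Safe: 2. Place at column 2.
Columns [1, 3, 5, 2, 4], r−c [0, -1, -2, 2, 1], r+c [2, 5, 8, 6, 9] are all distinct, so no two queens attack.

(1,1) (2,3) (3,5) (4,2) (5,4)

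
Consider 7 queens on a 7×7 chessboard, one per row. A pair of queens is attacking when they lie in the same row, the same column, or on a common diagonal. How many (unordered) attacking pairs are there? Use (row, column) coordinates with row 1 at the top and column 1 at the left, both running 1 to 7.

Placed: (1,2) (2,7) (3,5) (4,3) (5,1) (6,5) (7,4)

3

Same column: (3,5)–(6,5) (column 5).
Same diagonal: (4,3)–(6,5) (|4−6| = |3−5| = 2); (6,5)–(7,4) (|6−7| = |5−4| = 1).
Total attacking pairs: 3.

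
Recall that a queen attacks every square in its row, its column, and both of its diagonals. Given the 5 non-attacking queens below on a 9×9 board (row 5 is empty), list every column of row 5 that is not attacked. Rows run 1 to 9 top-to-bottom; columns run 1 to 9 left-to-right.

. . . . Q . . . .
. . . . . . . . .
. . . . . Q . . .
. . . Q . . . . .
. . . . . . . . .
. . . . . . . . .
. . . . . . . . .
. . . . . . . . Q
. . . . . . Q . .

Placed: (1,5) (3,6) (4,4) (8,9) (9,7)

columns 2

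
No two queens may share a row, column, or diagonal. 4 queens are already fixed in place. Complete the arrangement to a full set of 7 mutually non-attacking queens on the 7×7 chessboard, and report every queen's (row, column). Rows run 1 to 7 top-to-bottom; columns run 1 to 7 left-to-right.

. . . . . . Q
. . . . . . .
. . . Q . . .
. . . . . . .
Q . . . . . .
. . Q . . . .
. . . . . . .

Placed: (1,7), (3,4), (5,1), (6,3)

Row 2: attacked by (1,7)→{6,7}; (3,4)→{3,4,5}; (5,1)→{1,4}; (6,3)→{3,7}. Safe: 2. Place at column 2.
Row 4: attacked by (1,7)→{4,7}; (2,2)→{2,4}; (3,4)→{3,4,5}; (5,1)→{1,2}; (6,3)→{1,3,5}. Safe: 6. Place at column 6.
Row 7: attacked by (1,7)→{1,7}; (2,2)→{2,7}; (3,4)→{4}; (4,6)→{3,6}; (5,1)→{1,3}; (6,3)→{2,3,4}. Safe: 5. Place at column 5.
Columns [7, 2, 4, 6, 1, 3, 5], r−c [-6, 0, -1, -2, 4, 3, 2], r+c [8, 4, 7, 10, 6, 9, 12] are all distinct, so no two queens attack.

(1,7) (2,2) (3,4) (4,6) (5,1) (6,3) (7,5)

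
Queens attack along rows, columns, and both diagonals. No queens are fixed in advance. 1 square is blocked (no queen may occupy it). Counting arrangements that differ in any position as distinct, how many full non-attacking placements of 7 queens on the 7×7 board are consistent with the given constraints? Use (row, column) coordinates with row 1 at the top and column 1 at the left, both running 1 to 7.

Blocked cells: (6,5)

34

Branch on row 1: col 1 → 3; col 2 → 6; col 3 → 6; col 4 → 5; col 5 → 6; col 6 → 4; col 7 → 4.
Sum: 3 + 6 + 6 + 5 + 6 + 4 + 4 = 34.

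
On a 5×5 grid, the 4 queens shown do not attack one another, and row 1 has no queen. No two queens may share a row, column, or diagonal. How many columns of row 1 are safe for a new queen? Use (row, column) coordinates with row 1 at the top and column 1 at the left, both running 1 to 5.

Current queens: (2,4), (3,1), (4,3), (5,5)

(2,4) attacks row 1 at column 4 and diagonals 3, 5.
(3,1) attacks row 1 at column 1 and diagonals 3.
(4,3) attacks row 1 at column 3.
(5,5) attacks row 1 at column 5 and diagonals 1.
Attacked columns: {1, 3, 4, 5}. Safe: {2}.

1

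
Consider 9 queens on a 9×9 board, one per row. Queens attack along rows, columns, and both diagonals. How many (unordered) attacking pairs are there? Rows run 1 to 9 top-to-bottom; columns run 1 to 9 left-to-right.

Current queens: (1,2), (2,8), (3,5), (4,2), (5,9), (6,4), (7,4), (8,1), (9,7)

6

Same column: (1,2)–(4,2) (column 2); (6,4)–(7,4) (column 4).
Same diagonal: (2,8)–(6,4) (|2−6| = |8−4| = 4); (4,2)–(6,4) (|4−6| = |2−4| = 2); (4,2)–(9,7) (|4−9| = |2−7| = 5); (6,4)–(9,7) (|6−9| = |4−7| = 3).
Total attacking pairs: 6.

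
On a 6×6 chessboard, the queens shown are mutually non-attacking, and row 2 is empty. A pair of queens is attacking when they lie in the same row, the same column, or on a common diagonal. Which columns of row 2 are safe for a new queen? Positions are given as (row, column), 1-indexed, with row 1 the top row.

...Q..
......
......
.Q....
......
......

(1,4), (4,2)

(1,4) attacks row 2 at column 4 and diagonals 3, 5.
(4,2) attacks row 2 at column 2 and diagonals 4.
Attacked columns: {2, 3, 4, 5}. Safe: {1, 6}.

columns 1, 6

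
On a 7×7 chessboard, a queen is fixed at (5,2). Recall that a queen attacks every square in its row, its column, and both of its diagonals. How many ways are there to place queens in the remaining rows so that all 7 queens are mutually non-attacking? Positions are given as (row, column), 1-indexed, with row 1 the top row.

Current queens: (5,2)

6

Branch on row 1: col 1 → 1; col 3 → 1; col 4 → 2; col 5 → 1; col 7 → 1.
Sum: 1 + 1 + 2 + 1 + 1 = 6.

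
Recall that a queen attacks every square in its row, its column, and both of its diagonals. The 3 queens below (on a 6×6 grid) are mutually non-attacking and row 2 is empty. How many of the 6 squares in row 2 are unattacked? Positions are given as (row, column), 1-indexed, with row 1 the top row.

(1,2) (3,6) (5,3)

1

(1,2) attacks row 2 at column 2 and diagonals 1, 3.
(3,6) attacks row 2 at column 6 and diagonals 5.
(5,3) attacks row 2 at column 3 and diagonals 6.
Attacked columns: {1, 2, 3, 5, 6}. Safe: {4}.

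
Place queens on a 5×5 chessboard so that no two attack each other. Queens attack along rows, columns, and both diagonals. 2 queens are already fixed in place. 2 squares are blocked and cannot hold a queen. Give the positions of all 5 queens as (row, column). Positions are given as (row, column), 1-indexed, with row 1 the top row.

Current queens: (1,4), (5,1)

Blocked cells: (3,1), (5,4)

Row 2: attacked by (1,4)→{3,4,5}; (5,1)→{1,4}. Safe: 2. Place at column 2.
Row 3: attacked by (1,4)→{2,4}; (2,2)→{1,2,3}; (5,1)→{1,3}. Blocked: 1. Safe: 5. Place at column 5.
Row 4: attacked by (1,4)→{1,4}; (2,2)→{2,4}; (3,5)→{4,5}; (5,1)→{1,2}. Safe: 3. Place at column 3.
Columns [4, 2, 5, 3, 1], r−c [-3, 0, -2, 1, 4], r+c [5, 4, 8, 7, 6] are all distinct, so no two queens attack.

(1,4) (2,2) (3,5) (4,3) (5,1)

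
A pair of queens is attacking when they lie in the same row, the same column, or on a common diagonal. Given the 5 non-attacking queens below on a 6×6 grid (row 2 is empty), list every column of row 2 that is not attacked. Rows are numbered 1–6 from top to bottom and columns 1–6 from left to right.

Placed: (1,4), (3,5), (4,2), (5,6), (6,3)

(1,4) attacks row 2 at column 4 and diagonals 3, 5.
(3,5) attacks row 2 at column 5 and diagonals 4, 6.
(4,2) attacks row 2 at column 2 and diagonals 4.
(5,6) attacks row 2 at column 6 and diagonals 3.
(6,3) attacks row 2 at column 3.
Attacked columns: {2, 3, 4, 5, 6}. Safe: {1}.

columns 1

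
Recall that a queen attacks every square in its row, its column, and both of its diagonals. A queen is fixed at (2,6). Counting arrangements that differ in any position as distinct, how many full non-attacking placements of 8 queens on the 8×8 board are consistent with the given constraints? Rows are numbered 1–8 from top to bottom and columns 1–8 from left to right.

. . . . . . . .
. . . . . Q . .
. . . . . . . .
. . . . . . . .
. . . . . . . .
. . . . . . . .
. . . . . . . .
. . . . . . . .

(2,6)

14

Branch on row 1: col 1 → 1; col 2 → 2; col 3 → 8; col 4 → 3; col 8 → 0.
Sum: 1 + 2 + 8 + 3 + 0 = 14.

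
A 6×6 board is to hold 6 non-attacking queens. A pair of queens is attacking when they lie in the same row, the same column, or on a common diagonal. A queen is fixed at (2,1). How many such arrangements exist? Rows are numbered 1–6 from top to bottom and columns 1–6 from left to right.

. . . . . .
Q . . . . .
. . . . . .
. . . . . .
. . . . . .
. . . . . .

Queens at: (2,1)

1

Branch on row 1: col 3 → 0; col 4 → 1; col 5 → 0; col 6 → 0.
Sum: 0 + 1 + 0 + 0 = 1.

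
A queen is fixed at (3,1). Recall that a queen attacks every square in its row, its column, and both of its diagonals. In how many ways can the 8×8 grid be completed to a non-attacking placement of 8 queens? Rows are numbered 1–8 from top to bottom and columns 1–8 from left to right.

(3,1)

Branch on row 1: col 2 → 1; col 4 → 4; col 5 → 4; col 6 → 4; col 7 → 1; col 8 → 2.
Sum: 1 + 4 + 4 + 4 + 1 + 2 = 16.

16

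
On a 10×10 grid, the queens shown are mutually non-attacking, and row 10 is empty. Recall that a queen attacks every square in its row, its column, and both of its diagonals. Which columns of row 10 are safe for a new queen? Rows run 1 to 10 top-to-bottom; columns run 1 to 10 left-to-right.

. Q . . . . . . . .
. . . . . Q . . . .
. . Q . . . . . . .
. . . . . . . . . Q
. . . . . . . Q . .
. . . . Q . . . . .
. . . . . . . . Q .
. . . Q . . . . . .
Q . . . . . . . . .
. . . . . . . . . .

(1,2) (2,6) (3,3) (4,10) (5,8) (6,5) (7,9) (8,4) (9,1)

(1,2) attacks row 10 at column 2.
(2,6) attacks row 10 at column 6.
(3,3) attacks row 10 at column 3 and diagonals 10.
(4,10) attacks row 10 at column 10 and diagonals 4.
(5,8) attacks row 10 at column 8 and diagonals 3.
(6,5) attacks row 10 at column 5 and diagonals 1, 9.
(7,9) attacks row 10 at column 9 and diagonals 6.
(8,4) attacks row 10 at column 4 and diagonals 2, 6.
(9,1) attacks row 10 at column 1 and diagonals 2.
Attacked columns: {1, 2, 3, 4, 5, 6, 8, 9, 10}. Safe: {7}.

columns 7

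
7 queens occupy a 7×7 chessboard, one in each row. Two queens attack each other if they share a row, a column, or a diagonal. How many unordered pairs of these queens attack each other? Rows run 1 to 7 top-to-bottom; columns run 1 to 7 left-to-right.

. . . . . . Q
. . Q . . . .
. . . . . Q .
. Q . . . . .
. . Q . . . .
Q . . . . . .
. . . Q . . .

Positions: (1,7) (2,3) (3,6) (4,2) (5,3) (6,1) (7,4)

Same column: (2,3)–(5,3) (column 3).
Same diagonal: (1,7)–(5,3) (|1−5| = |7−3| = 4); (4,2)–(5,3) (|4−5| = |2−3| = 1).
Total attacking pairs: 3.

3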